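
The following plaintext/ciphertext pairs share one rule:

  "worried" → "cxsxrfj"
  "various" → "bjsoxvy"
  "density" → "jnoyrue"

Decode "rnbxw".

Shifts by position in worried: pos 0: w→c (+6), pos 1: o→x (+9), pos 2: r→s (+1), pos 3: r→x (+6), pos 4: i→r (+9), pos 5: e→f (+1) — repeating every 3. It's a Vigenère-style cipher with numeric key [6,9,1]: position i shifts by key[i mod 3].
Decoding rnbxw: r−6=l, n−9=e, b−1=a, x−6=r, w−9=n.

learn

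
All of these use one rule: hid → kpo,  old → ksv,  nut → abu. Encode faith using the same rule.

oaphm

The output letters match the input read backwards, each shifted +7: hid reversed is dih. Read the word backwards and shift each letter +7.
On faith: reverse → htiaf; then shift: h+7=o, t+7=a, i+7=p, a+7=h, f+7=m.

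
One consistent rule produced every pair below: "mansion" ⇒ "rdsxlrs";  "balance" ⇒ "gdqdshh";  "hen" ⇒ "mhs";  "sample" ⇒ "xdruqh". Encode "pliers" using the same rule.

The shift depends on letter class: consonant m→r is +5, but vowel a→d is +3. Vowels shift forward by 3 and consonants shift forward by 5.
Applying it to pliers: p(cons)+5=u, l(cons)+5=q, i(vowel)+3=l, e(vowel)+3=h, r(cons)+5=w, s(cons)+5=x.

uqlhwx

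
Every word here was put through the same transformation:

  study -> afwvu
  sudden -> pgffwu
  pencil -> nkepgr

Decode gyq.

Read the word backwards and shift each letter +2.
Reversing it on gyq: shift back: g−2=e, y−2=w, q−2=o → ewo; then reverse → owe.

owe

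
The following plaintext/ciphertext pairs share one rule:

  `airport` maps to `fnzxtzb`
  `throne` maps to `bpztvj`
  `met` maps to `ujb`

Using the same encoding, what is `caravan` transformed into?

The shift depends on letter class: consonant r→z is +8, but vowel a→f is +5. Vowels shift forward by 5 and consonants shift forward by 8.
On caravan: c(cons)+8=k, a(vowel)+5=f, r(cons)+8=z, a(vowel)+5=f, v(cons)+8=d, a(vowel)+5=f, n(cons)+8=v.

kfzfdfv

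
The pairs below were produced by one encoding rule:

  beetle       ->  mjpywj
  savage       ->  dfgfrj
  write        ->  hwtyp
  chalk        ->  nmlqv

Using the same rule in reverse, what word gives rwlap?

grave

Shifts by position in beetle: pos 0: b→m (+11), pos 1: e→j (+5), pos 2: e→p (+11), pos 3: t→y (+5) — repeating every 2. It's a Vigenère-style cipher with numeric key [11,5]: position i shifts by key[i mod 2].
Reversing it on rwlap: r−11=g, w−5=r, l−11=a, a−5=v, p−11=e.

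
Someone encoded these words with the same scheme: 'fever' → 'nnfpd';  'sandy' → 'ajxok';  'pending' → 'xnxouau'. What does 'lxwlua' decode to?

In fever: f→n is +8, e→n is +9, v→f is +10, e→p is +11 — the shift increases by 1 each position. The shift increases by 1 at each position, starting from +8: 8, 9, 10, ….
Decoding lxwlua: l−8=d, x−9=o, w−10=m, l−11=a, u−12=i, a−13=n.

domain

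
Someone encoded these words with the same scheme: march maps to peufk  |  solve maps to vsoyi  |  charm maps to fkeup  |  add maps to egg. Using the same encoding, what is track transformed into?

Vowels shift forward by 4 and consonants shift forward by 3.
For track: t(cons)+3=w, r(cons)+3=u, a(vowel)+4=e, c(cons)+3=f, k(cons)+3=n.

wuefn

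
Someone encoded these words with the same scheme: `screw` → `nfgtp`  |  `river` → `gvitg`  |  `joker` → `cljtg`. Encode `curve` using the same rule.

fbgit

s(18)→n(13) and c(2)→f(5) fit y≡7x+17 (mod 26); the inverse of 7 mod 26 is 15. Each letter's alphabet position (a=0..z=25) is mapped through 7·x+17 mod 26 — an affine cipher.
For curve: c(2)→7·2+17≡5=f; u(20)→7·20+17≡1=b; r(17)→7·17+17≡6=g; v(21)→7·21+17≡8=i; e(4)→7·4+17≡19=t (all mod 26).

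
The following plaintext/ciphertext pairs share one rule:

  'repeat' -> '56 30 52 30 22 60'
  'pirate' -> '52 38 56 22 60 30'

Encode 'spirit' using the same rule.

r(#18)→56 and e(#5)→30: differences scale by 2, so n = 2·pos + 20. With a=1..z=26, the number is 2·pos + 20.
Applying it to spirit: s=19→58, p=16→52, i=9→38, r=18→56, i=9→38, t=20→60.

58 52 38 56 38 60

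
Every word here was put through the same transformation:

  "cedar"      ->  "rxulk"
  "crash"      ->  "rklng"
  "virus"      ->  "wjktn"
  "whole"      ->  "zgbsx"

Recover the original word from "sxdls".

legal

Treating letters as 0–25, the rule is x ↦ 3x + 11 (mod 26).
Decoding sxdls: s(18)→9·(18−11)≡11=l; x(23)→9·(23−11)≡4=e; d(3)→9·(3−11)≡6=g; l(11)→9·(11−11)≡0=a; s(18)→9·(18−11)≡11=l (all mod 26).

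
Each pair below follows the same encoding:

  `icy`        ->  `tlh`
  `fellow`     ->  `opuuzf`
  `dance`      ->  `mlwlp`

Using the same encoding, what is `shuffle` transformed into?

Two shifts are in play — +11 for a/e/i/o/u, +9 for every other letter.
On shuffle: s(cons)+9=b, h(cons)+9=q, u(vowel)+11=f, f(cons)+9=o, f(cons)+9=o, l(cons)+9=u, e(vowel)+11=p.

bqfooup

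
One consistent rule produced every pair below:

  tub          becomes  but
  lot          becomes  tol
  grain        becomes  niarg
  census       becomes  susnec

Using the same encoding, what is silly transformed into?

The output letters match the input read backwards: tub reversed is but. It's just the letters in reverse order.
Applying it to silly: reverse → yllis.

yllis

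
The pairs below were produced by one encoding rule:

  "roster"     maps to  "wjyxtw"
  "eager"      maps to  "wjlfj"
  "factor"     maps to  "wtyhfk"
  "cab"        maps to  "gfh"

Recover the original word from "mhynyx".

The output letters match the input read backwards, each shifted +5: roster reversed is retsor. The word is reversed, then every letter is shifted forward by 5.
Undoing it on mhynyx: shift back: m−5=h, h−5=c, y−5=t, n−5=i, y−5=t, x−5=s → hctits; then reverse → stitch.

stitch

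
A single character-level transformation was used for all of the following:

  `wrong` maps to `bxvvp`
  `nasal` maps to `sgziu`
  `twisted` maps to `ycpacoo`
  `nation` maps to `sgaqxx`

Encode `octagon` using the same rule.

Each letter shifts forward by (position + 5), i.e. 5, 6, 7, … — the shift grows by one for each successive letter.
On octagon: o+5=t, c+6=i, t+7=a, a+8=i, g+9=p, o+10=y, n+11=y.

tiaipyy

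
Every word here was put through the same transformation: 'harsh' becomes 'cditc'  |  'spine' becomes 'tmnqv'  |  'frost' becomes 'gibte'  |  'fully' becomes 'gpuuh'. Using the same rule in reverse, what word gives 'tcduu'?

shall

Each letter's alphabet position (a=0..z=25) is mapped through 11·x+3 mod 26 — an affine cipher.
Undoing it on tcduu: t(19)→19·(19−3)≡18=s; c(2)→19·(2−3)≡7=h; d(3)→19·(3−3)≡0=a; u(20)→19·(20−3)≡11=l; u(20)→19·(20−3)≡11=l (all mod 26).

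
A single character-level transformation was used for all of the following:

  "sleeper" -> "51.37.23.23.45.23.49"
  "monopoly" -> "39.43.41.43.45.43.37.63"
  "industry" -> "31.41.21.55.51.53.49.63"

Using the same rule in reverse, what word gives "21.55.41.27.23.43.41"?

s(#19)→51 and l(#12)→37: differences scale by 2, so n = 2·pos + 13. With a=1..z=26, the number is 2·pos + 13.
Undoing it on 21.55.41.27.23.43.41: 21→(21−13)÷2=4=d, 55→(55−13)÷2=21=u, 41→(41−13)÷2=14=n, 27→(27−13)÷2=7=g, 23→(23−13)÷2=5=e, 43→(43−13)÷2=15=o, 41→(41−13)÷2=14=n.

dungeon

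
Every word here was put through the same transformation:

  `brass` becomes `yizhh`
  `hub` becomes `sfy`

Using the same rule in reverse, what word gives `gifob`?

This is the alphabet-reversal cipher (Atbash): a becomes z, b becomes y, etc.
Reversing it on gifob: g↔t, i↔r, f↔u, o↔l, b↔y.

truly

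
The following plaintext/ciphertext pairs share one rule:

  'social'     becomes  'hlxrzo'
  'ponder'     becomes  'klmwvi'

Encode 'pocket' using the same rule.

klxpvg

Each pair mirrors across the alphabet (s↔h, o↔l, c↔x): positions sum to 25. This is the alphabet-reversal cipher (Atbash): a becomes z, b becomes y, etc.
For pocket: p↔k, o↔l, c↔x, k↔p, e↔v, t↔g.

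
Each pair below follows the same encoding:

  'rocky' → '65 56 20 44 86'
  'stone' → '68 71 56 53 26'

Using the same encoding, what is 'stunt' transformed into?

r(#18)→65 and o(#15)→56: differences scale by 3, so n = 3·pos + 11. Each letter becomes 3×(its alphabet position, a=1..z=26) + 11.
On stunt: s=19→68, t=20→71, u=21→74, n=14→53, t=20→71.

68 71 74 53 71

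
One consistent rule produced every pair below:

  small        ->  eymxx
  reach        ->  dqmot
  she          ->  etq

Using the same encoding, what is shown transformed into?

etaiz

This is a Caesar cipher with shift 12.
For shown: s+12=e, h+12=t, o+12=a, w+12=i, n+12=z.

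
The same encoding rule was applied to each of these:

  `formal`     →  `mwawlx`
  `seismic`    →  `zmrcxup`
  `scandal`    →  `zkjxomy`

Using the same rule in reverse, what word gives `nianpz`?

In formal: f→m is +7, o→w is +8, r→a is +9, m→w is +10 — the shift increases by 1 each position. Each letter shifts forward by (position + 7), i.e. 7, 8, 9, … — the shift grows by one for each successive letter.
Reversing it on nianpz: n−7=g, i−8=a, a−9=r, n−10=d, p−11=e, z−12=n.

garden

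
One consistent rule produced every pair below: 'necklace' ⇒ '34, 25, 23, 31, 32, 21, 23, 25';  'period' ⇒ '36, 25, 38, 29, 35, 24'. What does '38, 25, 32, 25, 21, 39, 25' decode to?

release

n is letter #14 and maps to 34: an offset of 20. Letters become their 1-based position plus 20 (so a→21, b→22, …).
Decoding 38, 25, 32, 25, 21, 39, 25: 38→(38−20)÷1=18=r, 25→(25−20)÷1=5=e, 32→(32−20)÷1=12=l, 25→(25−20)÷1=5=e, 21→(21−20)÷1=1=a, 39→(39−20)÷1=19=s, 25→(25−20)÷1=5=e.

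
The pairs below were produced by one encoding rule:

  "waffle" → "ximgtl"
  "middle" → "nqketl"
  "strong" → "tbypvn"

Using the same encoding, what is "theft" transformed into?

uplgb

Shifts by position in waffle: pos 0: w→x (+1), pos 1: a→i (+8), pos 2: f→m (+7), pos 3: f→g (+1), pos 4: l→t (+8), pos 5: e→l (+7) — repeating every 3. The shifts repeat in a cycle of length 3: positions 0,1,… shift by +1, +8, +7, then the pattern repeats.
Applying it to theft: t+1=u, h+8=p, e+7=l, f+1=g, t+8=b.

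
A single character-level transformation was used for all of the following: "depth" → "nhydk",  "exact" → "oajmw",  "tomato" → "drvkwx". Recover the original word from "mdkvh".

Shifts by position in depth: pos 0: d→n (+10), pos 1: e→h (+3), pos 2: p→y (+9), pos 3: t→d (+10), pos 4: h→k (+3) — repeating every 3. It's a Vigenère-style cipher with numeric key [10,3,9]: position i shifts by key[i mod 3].
Undoing it on mdkvh: m−10=c, d−3=a, k−9=b, v−10=l, h−3=e.

cable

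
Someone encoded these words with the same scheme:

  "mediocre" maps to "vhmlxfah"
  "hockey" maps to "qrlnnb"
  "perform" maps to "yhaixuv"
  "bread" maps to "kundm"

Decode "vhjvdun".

measure

Shifts by position in mediocre: pos 0: m→v (+9), pos 1: e→h (+3), pos 2: d→m (+9), pos 3: i→l (+3) — repeating every 2. The shifts repeat in a cycle of length 2: positions 0,1,… shift by +9, +3, then the pattern repeats.
Decoding vhjvdun: v−9=m, h−3=e, j−9=a, v−3=s, d−9=u, u−3=r, n−9=e.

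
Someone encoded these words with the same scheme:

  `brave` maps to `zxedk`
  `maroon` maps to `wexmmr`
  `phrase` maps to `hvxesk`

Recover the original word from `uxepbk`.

cradle

b(1)→z(25) and r(17)→x(23) fit y≡21x+4 (mod 26); the inverse of 21 mod 26 is 5. This is an affine cipher: with a=0,…,z=25, each position x becomes (21x+4) mod 26.
Decoding uxepbk: u(20)→5·(20−4)≡2=c; x(23)→5·(23−4)≡17=r; e(4)→5·(4−4)≡0=a; p(15)→5·(15−4)≡3=d; b(1)→5·(1−4)≡11=l; k(10)→5·(10−4)≡4=e (all mod 26).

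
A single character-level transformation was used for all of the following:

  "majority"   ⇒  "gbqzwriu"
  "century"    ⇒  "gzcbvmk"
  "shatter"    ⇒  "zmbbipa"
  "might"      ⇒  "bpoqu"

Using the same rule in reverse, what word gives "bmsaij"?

Two steps: reverse the string, then apply a Caesar shift of +8.
Reversing it on bmsaij: shift back: b−8=t, m−8=e, s−8=k, a−8=s, i−8=a, j−8=b → teksab; then reverse → basket.

basket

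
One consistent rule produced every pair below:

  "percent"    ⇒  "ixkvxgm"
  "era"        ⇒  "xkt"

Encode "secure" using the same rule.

Compare letters: p→i is +19, e→x is +19, r→k is +19 — a constant shift. It's a constant shift of +19 (ROT19).
Applying it to secure: s+19=l, e+19=x, c+19=v, u+19=n, r+19=k, e+19=x.

lxvnkx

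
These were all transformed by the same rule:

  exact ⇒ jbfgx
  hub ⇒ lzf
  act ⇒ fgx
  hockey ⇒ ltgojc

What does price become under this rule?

tvngj

The shift depends on letter class: consonant x→b is +4, but vowel e→j is +5. The rule splits by letter class: vowels +5, consonants +4.
Applying it to price: p(cons)+4=t, r(cons)+4=v, i(vowel)+5=n, c(cons)+4=g, e(vowel)+5=j.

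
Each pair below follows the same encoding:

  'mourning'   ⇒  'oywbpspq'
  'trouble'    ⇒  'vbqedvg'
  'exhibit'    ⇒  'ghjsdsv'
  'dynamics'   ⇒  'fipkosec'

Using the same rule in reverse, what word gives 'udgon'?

Shifts by position in mourning: pos 0: m→o (+2), pos 1: o→y (+10), pos 2: u→w (+2), pos 3: r→b (+10) — repeating every 2. It's a Vigenère-style cipher with numeric key [2,10]: position i shifts by key[i mod 2].
Undoing it on udgon: u−2=s, d−10=t, g−2=e, o−10=e, n−2=l.

steel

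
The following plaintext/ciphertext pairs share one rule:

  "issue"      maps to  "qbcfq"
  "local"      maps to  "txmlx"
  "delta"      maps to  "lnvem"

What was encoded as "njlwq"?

In issue: i→q is +8, s→b is +9, s→c is +10, u→f is +11 — the shift increases by 1 each position. Letter i (0-indexed) is shifted by i+8, so successive shifts are 8, 9, 10, ….
Undoing it on njlwq: n−8=f, j−9=a, l−10=b, w−11=l, q−12=e.

fable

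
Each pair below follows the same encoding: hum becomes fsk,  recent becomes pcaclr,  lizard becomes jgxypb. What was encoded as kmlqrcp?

monster

Compare letters: h→f is +24, u→s is +24, m→k is +24 — a constant shift. It's a constant shift of +24 (ROT24).
Reversing it on kmlqrcp: k−24=m, m−24=o, l−24=n, q−24=s, r−24=t, c−24=e, p−24=r.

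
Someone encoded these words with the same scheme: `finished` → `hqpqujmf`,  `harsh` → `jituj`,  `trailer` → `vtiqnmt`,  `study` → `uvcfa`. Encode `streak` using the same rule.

The shift depends on letter class: consonant f→h is +2, but vowel i→q is +8. Two shifts are in play — +8 for a/e/i/o/u, +2 for every other letter.
Applying it to streak: s(cons)+2=u, t(cons)+2=v, r(cons)+2=t, e(vowel)+8=m, a(vowel)+8=i, k(cons)+2=m.

uvtmim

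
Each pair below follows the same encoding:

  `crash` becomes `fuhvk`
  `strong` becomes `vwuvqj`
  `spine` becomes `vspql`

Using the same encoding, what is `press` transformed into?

sulvv

The shift depends on letter class: consonant c→f is +3, but vowel a→h is +7. Vowels shift forward by 7 and consonants shift forward by 3.
On press: p(cons)+3=s, r(cons)+3=u, e(vowel)+7=l, s(cons)+3=v, s(cons)+3=v.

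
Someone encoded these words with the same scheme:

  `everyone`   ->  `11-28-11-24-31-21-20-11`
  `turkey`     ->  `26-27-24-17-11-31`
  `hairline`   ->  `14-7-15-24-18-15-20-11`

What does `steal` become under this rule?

25-26-11-7-18

e is letter #5 and maps to 11: an offset of 6. Each letter is replaced by its alphabet position (a=1..z=26) + 6.
For steal: s=19→25, t=20→26, e=5→11, a=1→7, l=12→18.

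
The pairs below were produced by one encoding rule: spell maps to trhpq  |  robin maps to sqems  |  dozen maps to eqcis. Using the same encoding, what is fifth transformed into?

gkixm

The shift increases by 1 at each position, starting from +1: 1, 2, 3, ….
On fifth: f+1=g, i+2=k, f+3=i, t+4=x, h+5=m.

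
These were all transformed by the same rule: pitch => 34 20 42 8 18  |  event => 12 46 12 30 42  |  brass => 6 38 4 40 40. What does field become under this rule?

14 20 12 26 10

p(#16)→34 and i(#9)→20: differences scale by 2, so n = 2·pos + 2. The formula is n = 2×(alphabet index, a=1) + 2.
For field: f=6→14, i=9→20, e=5→12, l=12→26, d=4→10.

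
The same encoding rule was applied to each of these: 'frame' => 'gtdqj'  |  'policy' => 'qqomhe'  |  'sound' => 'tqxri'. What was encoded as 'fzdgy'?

In frame: f→g is +1, r→t is +2, a→d is +3, m→q is +4 — the shift increases by 1 each position. Each letter shifts forward by (position + 1), i.e. 1, 2, 3, … — the shift grows by one for each successive letter.
Decoding fzdgy: f−1=e, z−2=x, d−3=a, g−4=c, y−5=t.

exact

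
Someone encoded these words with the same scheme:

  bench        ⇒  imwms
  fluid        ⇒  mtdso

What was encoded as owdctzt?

The shift increases by 1 at each position, starting from +7: 7, 8, 9, ….
Reversing it on owdctzt: o−7=h, w−8=o, d−9=u, c−10=s, t−11=i, z−12=n, t−13=g.

housing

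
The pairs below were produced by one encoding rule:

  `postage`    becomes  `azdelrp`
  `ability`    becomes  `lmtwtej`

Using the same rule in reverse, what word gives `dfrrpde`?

Compare letters: p→a is +11, o→z is +11, s→d is +11 — a constant shift. It's a constant shift of +11 (ROT11).
Undoing it on dfrrpde: d−11=s, f−11=u, r−11=g, r−11=g, p−11=e, d−11=s, e−11=t.

suggest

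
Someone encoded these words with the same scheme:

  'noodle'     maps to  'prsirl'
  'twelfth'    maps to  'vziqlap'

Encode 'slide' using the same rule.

uomik

In noodle: n→p is +2, o→r is +3, o→s is +4, d→i is +5 — the shift increases by 1 each position. The shift increases by 1 at each position, starting from +2: 2, 3, 4, ….
For slide: s+2=u, l+3=o, i+4=m, d+5=i, e+6=k.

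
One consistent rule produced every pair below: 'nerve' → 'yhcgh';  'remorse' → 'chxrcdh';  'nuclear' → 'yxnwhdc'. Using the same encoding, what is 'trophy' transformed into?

The shift depends on letter class: consonant n→y is +11, but vowel e→h is +3. The rule splits by letter class: vowels +3, consonants +11.
On trophy: t(cons)+11=e, r(cons)+11=c, o(vowel)+3=r, p(cons)+11=a, h(cons)+11=s, y(cons)+11=j.

ecrasj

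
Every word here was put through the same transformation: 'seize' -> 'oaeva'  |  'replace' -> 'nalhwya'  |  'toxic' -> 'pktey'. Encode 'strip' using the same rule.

Compare letters: s→o is +22, e→a is +22, i→e is +22 — a constant shift. This is a Caesar cipher with shift 22.
For strip: s+22=o, t+22=p, r+22=n, i+22=e, p+22=l.

opnel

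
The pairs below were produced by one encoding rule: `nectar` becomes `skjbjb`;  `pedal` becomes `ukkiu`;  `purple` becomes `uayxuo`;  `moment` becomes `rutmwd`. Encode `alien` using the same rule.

frpmw

In nectar: n→s is +5, e→k is +6, c→j is +7, t→b is +8 — the shift increases by 1 each position. Each letter shifts forward by (position + 5), i.e. 5, 6, 7, … — the shift grows by one for each successive letter.
On alien: a+5=f, l+6=r, i+7=p, e+8=m, n+9=w.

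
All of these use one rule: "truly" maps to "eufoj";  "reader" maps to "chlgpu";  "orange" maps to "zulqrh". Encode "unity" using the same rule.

fqtwj

The shifts repeat in a cycle of length 2: positions 0,1,… shift by +11, +3, then the pattern repeats.
On unity: u+11=f, n+3=q, i+11=t, t+3=w, y+11=j.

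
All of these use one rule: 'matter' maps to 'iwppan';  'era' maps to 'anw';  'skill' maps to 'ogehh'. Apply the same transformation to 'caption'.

ywlpekj

Compare letters: m→i is +22, a→w is +22, t→p is +22 — a constant shift. This is a Caesar cipher with shift 22.
Applying it to caption: c+22=y, a+22=w, p+22=l, t+22=p, i+22=e, o+22=k, n+22=j.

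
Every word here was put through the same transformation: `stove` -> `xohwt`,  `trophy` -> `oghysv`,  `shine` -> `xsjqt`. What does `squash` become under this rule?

s(18)→x(23) and t(19)→o(14) fit y≡17x+3 (mod 26); the inverse of 17 mod 26 is 23. This is an affine cipher: with a=0,…,z=25, each position x becomes (17x+3) mod 26.
Applying it to squash: s(18)→17·18+3≡23=x; q(16)→17·16+3≡15=p; u(20)→17·20+3≡5=f; a(0)→17·0+3≡3=d; s(18)→17·18+3≡23=x; h(7)→17·7+3≡18=s (all mod 26).

xpfdxs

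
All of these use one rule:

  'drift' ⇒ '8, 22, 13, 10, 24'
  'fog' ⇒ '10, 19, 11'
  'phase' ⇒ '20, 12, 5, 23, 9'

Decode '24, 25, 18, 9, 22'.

tuner

Each letter is replaced by its alphabet position (a=1..z=26) + 4.
Decoding 24, 25, 18, 9, 22: 24→(24−4)÷1=20=t, 25→(25−4)÷1=21=u, 18→(18−4)÷1=14=n, 9→(9−4)÷1=5=e, 22→(22−4)÷1=18=r.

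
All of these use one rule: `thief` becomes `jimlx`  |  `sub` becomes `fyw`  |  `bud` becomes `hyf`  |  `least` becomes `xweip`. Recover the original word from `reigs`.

ocean

The output letters match the input read backwards, each shifted +4: thief reversed is feiht. The word is reversed, then every letter is shifted forward by 4.
Decoding reigs: shift back: r−4=n, e−4=a, i−4=e, g−4=c, s−4=o → naeco; then reverse → ocean.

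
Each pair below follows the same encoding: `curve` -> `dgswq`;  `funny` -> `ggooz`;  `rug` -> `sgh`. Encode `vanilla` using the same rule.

wmoummm

The shift depends on letter class: consonant c→d is +1, but vowel u→g is +12. Two shifts are in play — +12 for a/e/i/o/u, +1 for every other letter.
Applying it to vanilla: v(cons)+1=w, a(vowel)+12=m, n(cons)+1=o, i(vowel)+12=u, l(cons)+1=m, l(cons)+1=m, a(vowel)+12=m.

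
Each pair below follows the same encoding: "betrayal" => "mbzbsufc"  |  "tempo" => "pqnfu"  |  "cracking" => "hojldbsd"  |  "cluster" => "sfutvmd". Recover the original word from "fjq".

pie

The output letters match the input read backwards, each shifted +1: betrayal reversed is layarteb. Two steps: reverse the string, then apply a Caesar shift of +1.
Reversing it on fjq: shift back: f−1=e, j−1=i, q−1=p → eip; then reverse → pie.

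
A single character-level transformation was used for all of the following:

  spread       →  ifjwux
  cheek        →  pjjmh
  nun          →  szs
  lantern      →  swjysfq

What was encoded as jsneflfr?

The output letters match the input read backwards, each shifted +5: spread reversed is daerps. Two steps: reverse the string, then apply a Caesar shift of +5.
Decoding jsneflfr: shift back: j−5=e, s−5=n, n−5=i, e−5=z, f−5=a, l−5=g, f−5=a, r−5=m → enizagam; then reverse → magazine.

magazine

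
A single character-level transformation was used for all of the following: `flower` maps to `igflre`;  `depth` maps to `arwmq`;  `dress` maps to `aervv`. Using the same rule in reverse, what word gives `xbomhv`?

f(5)→i(8) and l(11)→g(6) fit y≡17x+1 (mod 26); the inverse of 17 mod 26 is 23. This is an affine cipher: with a=0,…,z=25, each position x becomes (17x+1) mod 26.
Decoding xbomhv: x(23)→23·(23−1)≡12=m; b(1)→23·(1−1)≡0=a; o(14)→23·(14−1)≡13=n; m(12)→23·(12−1)≡19=t; h(7)→23·(7−1)≡8=i; v(21)→23·(21−1)≡18=s (all mod 26).

mantis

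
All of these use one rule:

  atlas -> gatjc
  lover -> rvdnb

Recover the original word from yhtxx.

In atlas: a→g is +6, t→a is +7, l→t is +8, a→j is +9 — the shift increases by 1 each position. Letter i (0-indexed) is shifted by i+6, so successive shifts are 6, 7, 8, ….
Undoing it on yhtxx: y−6=s, h−7=a, t−8=l, x−9=o, x−10=n.

salon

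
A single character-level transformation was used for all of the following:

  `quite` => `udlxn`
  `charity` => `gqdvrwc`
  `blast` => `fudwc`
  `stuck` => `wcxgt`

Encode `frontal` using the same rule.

jarrcdp

Shifts by position in quite: pos 0: q→u (+4), pos 1: u→d (+9), pos 2: i→l (+3), pos 3: t→x (+4), pos 4: e→n (+9) — repeating every 3. The shifts repeat in a cycle of length 3: positions 0,1,… shift by +4, +9, +3, then the pattern repeats.
For frontal: f+4=j, r+9=a, o+3=r, n+4=r, t+9=c, a+3=d, l+4=p.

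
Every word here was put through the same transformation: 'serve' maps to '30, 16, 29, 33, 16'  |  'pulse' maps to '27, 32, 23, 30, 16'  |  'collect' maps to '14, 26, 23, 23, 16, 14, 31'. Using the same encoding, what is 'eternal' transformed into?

s is letter #19 and maps to 30: an offset of 11. Letters become their 1-based position plus 11 (so a→12, b→13, …).
Applying it to eternal: e=5→16, t=20→31, e=5→16, r=18→29, n=14→25, a=1→12, l=12→23.

16, 31, 16, 29, 25, 12, 23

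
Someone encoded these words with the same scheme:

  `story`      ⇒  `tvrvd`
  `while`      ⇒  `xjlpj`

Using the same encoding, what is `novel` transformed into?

oqyiq

The shift increases by 1 at each position, starting from +1: 1, 2, 3, ….
On novel: n+1=o, o+2=q, v+3=y, e+4=i, l+5=q.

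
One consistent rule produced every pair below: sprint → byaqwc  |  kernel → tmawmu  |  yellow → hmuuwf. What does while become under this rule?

The shift depends on letter class: consonant s→b is +9, but vowel i→q is +8. Two shifts are in play — +8 for a/e/i/o/u, +9 for every other letter.
For while: w(cons)+9=f, h(cons)+9=q, i(vowel)+8=q, l(cons)+9=u, e(vowel)+8=m.

fqqum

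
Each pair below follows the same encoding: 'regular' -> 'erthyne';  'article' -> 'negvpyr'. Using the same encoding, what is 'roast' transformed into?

Compare letters: r→e is +13, e→r is +13, g→t is +13 — a constant shift. Every letter moves 13 places later in the alphabet, wrapping around z→a.
On roast: r+13=e, o+13=b, a+13=n, s+13=f, t+13=g.

ebnfg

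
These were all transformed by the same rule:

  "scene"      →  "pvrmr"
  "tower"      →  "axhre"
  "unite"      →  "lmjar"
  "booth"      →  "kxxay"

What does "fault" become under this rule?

Treating letters as 0–25, the rule is x ↦ 11x + 25 (mod 26).
Applying it to fault: f(5)→11·5+25≡2=c; a(0)→11·0+25≡25=z; u(20)→11·20+25≡11=l; l(11)→11·11+25≡16=q; t(19)→11·19+25≡0=a (all mod 26).

czlqa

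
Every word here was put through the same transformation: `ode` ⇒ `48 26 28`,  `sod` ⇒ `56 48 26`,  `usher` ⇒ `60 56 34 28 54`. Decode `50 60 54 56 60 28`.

pursue

o(#15)→48 and d(#4)→26: differences scale by 2, so n = 2·pos + 18. With a=1..z=26, the number is 2·pos + 18.
Undoing it on 50 60 54 56 60 28: 50→(50−18)÷2=16=p, 60→(60−18)÷2=21=u, 54→(54−18)÷2=18=r, 56→(56−18)÷2=19=s, 60→(60−18)÷2=21=u, 28→(28−18)÷2=5=e.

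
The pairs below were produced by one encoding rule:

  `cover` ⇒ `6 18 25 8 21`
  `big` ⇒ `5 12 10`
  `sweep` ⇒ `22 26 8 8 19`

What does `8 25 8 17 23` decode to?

c is letter #3 and maps to 6: an offset of 3. Letters become their 1-based position plus 3 (so a→4, b→5, …).
Undoing it on 8 25 8 17 23: 8→(8−3)÷1=5=e, 25→(25−3)÷1=22=v, 8→(8−3)÷1=5=e, 17→(17−3)÷1=14=n, 23→(23−3)÷1=20=t.

event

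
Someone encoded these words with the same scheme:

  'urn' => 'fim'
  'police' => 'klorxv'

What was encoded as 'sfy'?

Each pair mirrors across the alphabet (u↔f, r↔i, n↔m): positions sum to 25. Each letter is replaced by its mirror in the alphabet: a↔z, b↔y, c↔x, and so on (the Atbash cipher).
Decoding sfy: s↔h, f↔u, y↔b.

hub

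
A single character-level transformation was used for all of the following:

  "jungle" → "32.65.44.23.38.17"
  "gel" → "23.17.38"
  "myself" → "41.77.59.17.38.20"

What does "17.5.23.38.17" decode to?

eagle

Each letter becomes 3×(its alphabet position, a=1..z=26) + 2.
Reversing it on 17.5.23.38.17: 17→(17−2)÷3=5=e, 5→(5−2)÷3=1=a, 23→(23−2)÷3=7=g, 38→(38−2)÷3=12=l, 17→(17−2)÷3=5=e.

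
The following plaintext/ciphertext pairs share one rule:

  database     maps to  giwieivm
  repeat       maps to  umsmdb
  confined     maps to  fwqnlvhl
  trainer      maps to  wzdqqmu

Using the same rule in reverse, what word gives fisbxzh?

capture

Shifts by position in database: pos 0: d→g (+3), pos 1: a→i (+8), pos 2: t→w (+3), pos 3: a→i (+8) — repeating every 2. A repeating key of period 2 is used — shifts +3, +8 over and over.
Undoing it on fisbxzh: f−3=c, i−8=a, s−3=p, b−8=t, x−3=u, z−8=r, h−3=e.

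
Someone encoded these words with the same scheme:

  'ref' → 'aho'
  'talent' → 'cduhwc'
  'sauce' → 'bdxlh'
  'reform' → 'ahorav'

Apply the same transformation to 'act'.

dlc

The shift depends on letter class: consonant r→a is +9, but vowel e→h is +3. The rule splits by letter class: vowels +3, consonants +9.
On act: a(vowel)+3=d, c(cons)+9=l, t(cons)+9=c.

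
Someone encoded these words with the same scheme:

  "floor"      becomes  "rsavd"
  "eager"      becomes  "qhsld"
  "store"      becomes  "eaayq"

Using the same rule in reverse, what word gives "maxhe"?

atlas

Shifts by position in floor: pos 0: f→r (+12), pos 1: l→s (+7), pos 2: o→a (+12), pos 3: o→v (+7) — repeating every 2. A repeating key of period 2 is used — shifts +12, +7 over and over.
Decoding maxhe: m−12=a, a−7=t, x−12=l, h−7=a, e−12=s.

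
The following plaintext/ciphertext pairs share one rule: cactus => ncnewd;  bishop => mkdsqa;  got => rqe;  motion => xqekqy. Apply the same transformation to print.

The rule splits by letter class: vowels +2, consonants +11.
For print: p(cons)+11=a, r(cons)+11=c, i(vowel)+2=k, n(cons)+11=y, t(cons)+11=e.

ackye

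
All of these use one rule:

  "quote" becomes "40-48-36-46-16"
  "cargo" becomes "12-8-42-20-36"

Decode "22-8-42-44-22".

q(#17)→40 and u(#21)→48: differences scale by 2, so n = 2·pos + 6. Each letter becomes 2×(its alphabet position, a=1..z=26) + 6.
Undoing it on 22-8-42-44-22: 22→(22−6)÷2=8=h, 8→(8−6)÷2=1=a, 42→(42−6)÷2=18=r, 44→(44−6)÷2=19=s, 22→(22−6)÷2=8=h.

harsh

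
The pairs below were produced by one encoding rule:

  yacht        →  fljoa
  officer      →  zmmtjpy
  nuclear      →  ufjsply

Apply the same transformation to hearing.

The shift depends on letter class: consonant y→f is +7, but vowel a→l is +11. Two shifts are in play — +11 for a/e/i/o/u, +7 for every other letter.
For hearing: h(cons)+7=o, e(vowel)+11=p, a(vowel)+11=l, r(cons)+7=y, i(vowel)+11=t, n(cons)+7=u, g(cons)+7=n.

oplytun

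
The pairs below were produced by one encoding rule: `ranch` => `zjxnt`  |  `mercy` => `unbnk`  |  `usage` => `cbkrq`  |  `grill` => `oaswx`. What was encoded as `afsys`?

swing

In ranch: r→z is +8, a→j is +9, n→x is +10, c→n is +11 — the shift increases by 1 each position. Each letter shifts forward by (position + 8), i.e. 8, 9, 10, … — the shift grows by one for each successive letter.
Undoing it on afsys: a−8=s, f−9=w, s−10=i, y−11=n, s−12=g.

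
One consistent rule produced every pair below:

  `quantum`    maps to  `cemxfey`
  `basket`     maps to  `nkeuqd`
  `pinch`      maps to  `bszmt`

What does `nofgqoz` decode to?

between

Shifts by position in quantum: pos 0: q→c (+12), pos 1: u→e (+10), pos 2: a→m (+12), pos 3: n→x (+10) — repeating every 2. A repeating key of period 2 is used — shifts +12, +10 over and over.
Reversing it on nofgqoz: n−12=b, o−10=e, f−12=t, g−10=w, q−12=e, o−10=e, z−12=n.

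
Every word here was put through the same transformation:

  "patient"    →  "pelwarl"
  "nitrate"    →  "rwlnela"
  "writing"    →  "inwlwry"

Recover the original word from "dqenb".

p(15)→p(15) and a(0)→e(4) fit y≡25x+4 (mod 26); the inverse of 25 mod 26 is 25. This is an affine cipher: with a=0,…,z=25, each position x becomes (25x+4) mod 26.
Reversing it on dqenb: d(3)→25·(3−4)≡1=b; q(16)→25·(16−4)≡14=o; e(4)→25·(4−4)≡0=a; n(13)→25·(13−4)≡17=r; b(1)→25·(1−4)≡3=d (all mod 26).

board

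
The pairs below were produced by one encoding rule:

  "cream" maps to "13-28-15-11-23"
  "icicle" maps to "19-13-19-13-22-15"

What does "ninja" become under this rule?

c is letter #3 and maps to 13: an offset of 10. Each letter is replaced by its alphabet position (a=1..z=26) + 10.
For ninja: n=14→24, i=9→19, n=14→24, j=10→20, a=1→11.

24-19-24-20-11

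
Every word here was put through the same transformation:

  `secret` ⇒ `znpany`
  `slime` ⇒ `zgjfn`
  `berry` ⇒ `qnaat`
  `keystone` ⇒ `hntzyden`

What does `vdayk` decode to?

worth

s(18)→z(25) and e(4)→n(13) fit y≡25x+17 (mod 26); the inverse of 25 mod 26 is 25. Treating letters as 0–25, the rule is x ↦ 25x + 17 (mod 26).
Undoing it on vdayk: v(21)→25·(21−17)≡22=w; d(3)→25·(3−17)≡14=o; a(0)→25·(0−17)≡17=r; y(24)→25·(24−17)≡19=t; k(10)→25·(10−17)≡7=h (all mod 26).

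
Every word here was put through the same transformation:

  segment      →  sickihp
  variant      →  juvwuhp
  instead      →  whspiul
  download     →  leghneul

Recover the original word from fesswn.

fossil

Treating letters as 0–25, the rule is x ↦ 23x + 20 (mod 26).
Decoding fesswn: f(5)→17·(5−20)≡5=f; e(4)→17·(4−20)≡14=o; s(18)→17·(18−20)≡18=s; s(18)→17·(18−20)≡18=s; w(22)→17·(22−20)≡8=i; n(13)→17·(13−20)≡11=l (all mod 26).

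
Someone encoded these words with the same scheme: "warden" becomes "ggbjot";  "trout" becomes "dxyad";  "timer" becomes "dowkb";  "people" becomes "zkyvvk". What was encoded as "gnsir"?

Shifts by position in warden: pos 0: w→g (+10), pos 1: a→g (+6), pos 2: r→b (+10), pos 3: d→j (+6) — repeating every 2. A repeating key of period 2 is used — shifts +10, +6 over and over.
Reversing it on gnsir: g−10=w, n−6=h, s−10=i, i−6=c, r−10=h.

which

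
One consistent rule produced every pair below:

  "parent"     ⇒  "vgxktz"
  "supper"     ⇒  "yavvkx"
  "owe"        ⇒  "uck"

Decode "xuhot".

Compare letters: p→v is +6, a→g is +6, r→x is +6 — a constant shift. This is a Caesar cipher with shift 6.
Undoing it on xuhot: x−6=r, u−6=o, h−6=b, o−6=i, t−6=n.

robin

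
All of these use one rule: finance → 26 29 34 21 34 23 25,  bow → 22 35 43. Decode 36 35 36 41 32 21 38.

f is letter #6 and maps to 26: an offset of 20. The number is (letter's place in the alphabet, a=1) + 20.
Reversing it on 36 35 36 41 32 21 38: 36→(36−20)÷1=16=p, 35→(35−20)÷1=15=o, 36→(36−20)÷1=16=p, 41→(41−20)÷1=21=u, 32→(32−20)÷1=12=l, 21→(21−20)÷1=1=a, 38→(38−20)÷1=18=r.

popular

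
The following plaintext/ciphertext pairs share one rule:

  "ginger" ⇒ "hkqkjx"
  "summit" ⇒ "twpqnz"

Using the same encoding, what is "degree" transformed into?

The shift increases by 1 at each position, starting from +1: 1, 2, 3, ….
Applying it to degree: d+1=e, e+2=g, g+3=j, r+4=v, e+5=j, e+6=k.

egjvjk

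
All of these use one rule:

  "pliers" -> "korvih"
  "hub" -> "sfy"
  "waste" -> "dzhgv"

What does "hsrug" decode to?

shift

This is the alphabet-reversal cipher (Atbash): a becomes z, b becomes y, etc.
Reversing it on hsrug: h↔s, s↔h, r↔i, u↔f, g↔t.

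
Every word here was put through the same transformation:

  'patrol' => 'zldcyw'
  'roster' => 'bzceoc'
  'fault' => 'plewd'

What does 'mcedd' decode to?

crust

Shifts by position in patrol: pos 0: p→z (+10), pos 1: a→l (+11), pos 2: t→d (+10), pos 3: r→c (+11) — repeating every 2. The shifts repeat in a cycle of length 2: positions 0,1,… shift by +10, +11, then the pattern repeats.
Decoding mcedd: m−10=c, c−11=r, e−10=u, d−11=s, d−10=t.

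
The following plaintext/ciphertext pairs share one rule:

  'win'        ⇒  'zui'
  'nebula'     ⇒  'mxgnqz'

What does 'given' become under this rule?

zqhus

The output letters match the input read backwards, each shifted +12: win reversed is niw. The word is reversed, then every letter is shifted forward by 12.
For given: reverse → nevig; then shift: n+12=z, e+12=q, v+12=h, i+12=u, g+12=s.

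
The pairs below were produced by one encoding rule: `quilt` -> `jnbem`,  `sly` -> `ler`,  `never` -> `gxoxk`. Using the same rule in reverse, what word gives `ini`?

pup

Every letter moves 19 places later in the alphabet, wrapping around z→a.
Reversing it on ini: i−19=p, n−19=u, i−19=p.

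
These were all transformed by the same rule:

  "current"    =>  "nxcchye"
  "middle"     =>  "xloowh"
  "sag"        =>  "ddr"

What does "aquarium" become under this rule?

dbxdclxx

The rule splits by letter class: vowels +3, consonants +11.
Applying it to aquarium: a(vowel)+3=d, q(cons)+11=b, u(vowel)+3=x, a(vowel)+3=d, r(cons)+11=c, i(vowel)+3=l, u(vowel)+3=x, m(cons)+11=x.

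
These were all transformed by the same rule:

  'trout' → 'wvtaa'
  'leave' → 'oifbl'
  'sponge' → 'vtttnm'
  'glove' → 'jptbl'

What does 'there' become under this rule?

wljxl

In trout: t→w is +3, r→v is +4, o→t is +5, u→a is +6 — the shift increases by 1 each position. Letter i (0-indexed) is shifted by i+3, so successive shifts are 3, 4, 5, ….
For there: t+3=w, h+4=l, e+5=j, r+6=x, e+7=l.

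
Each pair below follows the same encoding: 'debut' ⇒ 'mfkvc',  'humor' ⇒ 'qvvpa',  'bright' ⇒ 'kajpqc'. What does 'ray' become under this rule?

abh

The shift depends on letter class: consonant d→m is +9, but vowel e→f is +1. The rule splits by letter class: vowels +1, consonants +9.
On ray: r(cons)+9=a, a(vowel)+1=b, y(cons)+9=h.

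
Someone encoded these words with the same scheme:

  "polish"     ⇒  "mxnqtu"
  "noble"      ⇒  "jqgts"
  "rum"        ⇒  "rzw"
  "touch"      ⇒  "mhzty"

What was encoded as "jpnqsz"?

unlike

The output letters match the input read backwards, each shifted +5: polish reversed is hsilop. Two steps: reverse the string, then apply a Caesar shift of +5.
Decoding jpnqsz: shift back: j−5=e, p−5=k, n−5=i, q−5=l, s−5=n, z−5=u → ekilnu; then reverse → unlike.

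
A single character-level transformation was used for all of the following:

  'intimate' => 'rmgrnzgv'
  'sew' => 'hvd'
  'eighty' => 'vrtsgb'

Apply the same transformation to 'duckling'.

This is the alphabet-reversal cipher (Atbash): a becomes z, b becomes y, etc.
Applying it to duckling: d↔w, u↔f, c↔x, k↔p, l↔o, i↔r, n↔m, g↔t.

wfxpormt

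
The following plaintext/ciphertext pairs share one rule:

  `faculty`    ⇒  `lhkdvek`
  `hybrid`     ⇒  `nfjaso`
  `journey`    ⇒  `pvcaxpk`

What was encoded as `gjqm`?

acid

Letter i (0-indexed) is shifted by i+6, so successive shifts are 6, 7, 8, ….
Undoing it on gjqm: g−6=a, j−7=c, q−8=i, m−9=d.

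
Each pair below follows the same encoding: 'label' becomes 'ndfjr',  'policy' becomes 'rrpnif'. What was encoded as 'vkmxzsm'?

In label: l→n is +2, a→d is +3, b→f is +4, e→j is +5 — the shift increases by 1 each position. Letter i (0-indexed) is shifted by i+2, so successive shifts are 2, 3, 4, ….
Undoing it on vkmxzsm: v−2=t, k−3=h, m−4=i, x−5=s, z−6=t, s−7=l, m−8=e.

thistle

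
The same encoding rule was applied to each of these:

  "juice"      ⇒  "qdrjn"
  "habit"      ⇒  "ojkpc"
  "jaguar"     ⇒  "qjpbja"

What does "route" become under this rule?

The shifts repeat in a cycle of length 3: positions 0,1,… shift by +7, +9, +9, then the pattern repeats.
Applying it to route: r+7=y, o+9=x, u+9=d, t+7=a, e+9=n.

yxdan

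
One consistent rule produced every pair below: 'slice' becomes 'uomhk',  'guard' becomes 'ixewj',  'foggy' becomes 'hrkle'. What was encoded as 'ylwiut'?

In slice: s→u is +2, l→o is +3, i→m is +4, c→h is +5 — the shift increases by 1 each position. Each letter shifts forward by (position + 2), i.e. 2, 3, 4, … — the shift grows by one for each successive letter.
Undoing it on ylwiut: y−2=w, l−3=i, w−4=s, i−5=d, u−6=o, t−7=m.

wisdom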